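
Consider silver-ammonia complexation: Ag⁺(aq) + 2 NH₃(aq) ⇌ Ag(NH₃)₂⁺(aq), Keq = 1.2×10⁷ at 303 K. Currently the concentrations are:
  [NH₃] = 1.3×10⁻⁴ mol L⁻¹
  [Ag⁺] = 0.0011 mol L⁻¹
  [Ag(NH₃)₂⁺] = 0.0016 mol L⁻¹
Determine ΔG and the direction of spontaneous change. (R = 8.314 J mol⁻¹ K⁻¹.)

ΔG = 4.96 kJ/mol; the forward reaction is non-spontaneous

Q = [Ag(NH₃)₂⁺] / ([Ag⁺]·[NH₃]²) = (0.0016) / ((0.0011)·(1.3×10⁻⁴)²) = 8.61×10⁷
ΔG = RT ln(Q/Keq) = (8.314 J mol⁻¹ K⁻¹)(303 K) × ln(8.61×10⁷/1.2×10⁷)
   = (2.519 kJ/mol)(1.971) = 4.96 kJ/mol
ΔG > 0, so the forward reaction is non-spontaneous (proceeds in reverse).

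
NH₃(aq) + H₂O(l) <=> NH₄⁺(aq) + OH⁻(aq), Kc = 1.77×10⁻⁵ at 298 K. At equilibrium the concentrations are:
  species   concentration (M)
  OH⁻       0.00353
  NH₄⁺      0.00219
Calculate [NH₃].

(H₂O is a pure liquid — omitted from Kc.)
At equilibrium, Kc = [NH₄⁺]·[OH⁻] / [NH₃] = 1.77×10⁻⁵.
(0.00219)·(0.00353) / ([NH₃]) = 1.77×10⁻⁵
[NH₃] = 0.437 M

[NH₃] = 0.437 M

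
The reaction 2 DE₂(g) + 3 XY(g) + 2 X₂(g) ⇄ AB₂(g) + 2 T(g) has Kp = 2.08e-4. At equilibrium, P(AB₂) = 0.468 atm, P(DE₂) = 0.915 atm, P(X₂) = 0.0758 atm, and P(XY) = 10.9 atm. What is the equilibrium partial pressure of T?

At equilibrium, Kp = P(AB₂)·P(T)² / (P(DE₂)²·P(XY)³·P(X₂)²) = 2.08e-4.
(0.468)·(P(T))² / ((0.915)²·(10.9)³·(0.0758)²) = 2.08e-4
P(T)² = 0.00277 ⇒ P(T) = 0.0526 atm

P(T) = 0.0526 atm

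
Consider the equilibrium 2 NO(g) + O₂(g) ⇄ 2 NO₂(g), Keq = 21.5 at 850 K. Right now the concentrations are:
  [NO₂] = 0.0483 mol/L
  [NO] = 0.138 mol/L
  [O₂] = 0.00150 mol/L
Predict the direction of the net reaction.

toward reactants

Q = [NO₂]² / ([NO]²·[O₂]) = (0.0483)² / ((0.138)²·(0.00150)) = 81.7
Q = 81.7 > Keq = 21.5, so the reverse reaction proceeds.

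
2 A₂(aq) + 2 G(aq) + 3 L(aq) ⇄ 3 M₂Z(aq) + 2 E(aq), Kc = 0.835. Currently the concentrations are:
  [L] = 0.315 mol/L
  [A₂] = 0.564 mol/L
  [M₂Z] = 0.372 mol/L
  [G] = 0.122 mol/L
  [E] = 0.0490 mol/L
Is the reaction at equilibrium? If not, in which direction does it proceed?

at equilibrium

Qc = [M₂Z]³·[E]² / ([A₂]²·[G]²·[L]³) = (0.372)³·(0.0490)² / ((0.564)²·(0.122)²·(0.315)³) = 0.835
Qc = 0.835 = Kc, so the system is already at equilibrium.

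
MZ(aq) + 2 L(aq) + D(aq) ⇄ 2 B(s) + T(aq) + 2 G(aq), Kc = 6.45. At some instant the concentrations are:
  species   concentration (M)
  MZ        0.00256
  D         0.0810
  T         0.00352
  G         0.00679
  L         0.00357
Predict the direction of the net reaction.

(B is a pure solid — omitted from Qc.)
Qc = [T]·[G]² / ([MZ]·[L]²·[D]) = (0.00352)·(0.00679)² / ((0.00256)·(0.00357)²·(0.0810)) = 61.4
Qc = 61.4 > Kc = 6.45, so the reverse reaction proceeds.

in the reverse direction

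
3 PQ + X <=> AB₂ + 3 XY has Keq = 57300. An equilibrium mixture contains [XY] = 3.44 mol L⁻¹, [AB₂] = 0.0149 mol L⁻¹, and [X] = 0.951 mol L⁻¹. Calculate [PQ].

[PQ] = 0.0223 mol L⁻¹

At equilibrium, Keq = [AB₂]·[XY]³ / ([PQ]³·[X]) = 57300.
(0.0149)·(3.44)³ / (([PQ])³·(0.951)) = 57300
[PQ]³ = 1.11e-5 ⇒ [PQ] = 0.0223 mol L⁻¹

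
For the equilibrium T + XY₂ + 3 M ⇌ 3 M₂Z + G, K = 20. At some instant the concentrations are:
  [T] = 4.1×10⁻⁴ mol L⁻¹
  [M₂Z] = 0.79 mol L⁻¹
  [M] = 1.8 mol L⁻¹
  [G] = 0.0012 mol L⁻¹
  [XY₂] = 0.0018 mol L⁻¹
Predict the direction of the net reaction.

in the reverse direction

Q = [M₂Z]³·[G] / ([T]·[XY₂]·[M]³) = (0.79)³·(0.0012) / ((4.1×10⁻⁴)·(0.0018)·(1.8)³) = 140
Q = 140 > K = 20, so the reverse reaction proceeds.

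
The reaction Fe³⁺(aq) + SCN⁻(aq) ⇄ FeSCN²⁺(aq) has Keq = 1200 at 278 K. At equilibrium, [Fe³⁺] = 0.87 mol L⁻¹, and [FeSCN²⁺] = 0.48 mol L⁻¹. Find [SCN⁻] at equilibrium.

At equilibrium, Keq = [FeSCN²⁺] / ([Fe³⁺]·[SCN⁻]) = 1200.
(0.48) / ((0.87)·([SCN⁻])) = 1200
[SCN⁻] = 4.60e-4 = 4.6e-4 mol L⁻¹

[SCN⁻] = 4.6e-4 mol L⁻¹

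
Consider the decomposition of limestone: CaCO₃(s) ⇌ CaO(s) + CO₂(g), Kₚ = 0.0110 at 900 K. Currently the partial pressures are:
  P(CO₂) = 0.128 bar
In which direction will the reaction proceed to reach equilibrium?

toward reactants

(CaCO₃, CaO are pure solids — omitted from Qₚ.)
Qₚ = P(CO₂) = 0.128
Qₚ = 0.128 > Kₚ = 0.0110, so the reverse reaction proceeds.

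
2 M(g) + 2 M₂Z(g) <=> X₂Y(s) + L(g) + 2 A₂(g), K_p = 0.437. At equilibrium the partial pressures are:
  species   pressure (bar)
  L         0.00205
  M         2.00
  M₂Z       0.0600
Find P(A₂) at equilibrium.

(X₂Y is a pure solid — omitted from K_p.)
At equilibrium, K_p = P(L)·P(A₂)² / (P(M)²·P(M₂Z)²) = 0.437.
(0.00205)·(P(A₂))² / ((2.00)²·(0.0600)²) = 0.437
P(A₂)² = 3.07 ⇒ P(A₂) = 1.75 bar

P(A₂) = 1.75 bar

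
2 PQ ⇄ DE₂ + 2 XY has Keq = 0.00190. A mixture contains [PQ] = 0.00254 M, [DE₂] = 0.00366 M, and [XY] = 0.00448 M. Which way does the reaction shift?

Q = [DE₂]·[XY]² / [PQ]² = (0.00366)·(0.00448)² / (0.00254)² = 0.0114
Q = 0.0114 > Keq = 0.00190, so the reverse reaction proceeds.

reverse (toward reactants)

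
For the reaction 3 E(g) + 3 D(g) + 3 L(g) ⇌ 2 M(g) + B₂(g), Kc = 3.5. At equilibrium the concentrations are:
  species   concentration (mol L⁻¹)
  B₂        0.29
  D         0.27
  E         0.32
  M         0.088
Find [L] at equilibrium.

[L] = 1.0 mol L⁻¹

At equilibrium, Kc = [M]²·[B₂] / ([E]³·[D]³·[L]³) = 3.5.
(0.088)²·(0.29) / ((0.32)³·(0.27)³·([L])³) = 3.5
[L]³ = 0.995 ⇒ [L] = 1.0 mol L⁻¹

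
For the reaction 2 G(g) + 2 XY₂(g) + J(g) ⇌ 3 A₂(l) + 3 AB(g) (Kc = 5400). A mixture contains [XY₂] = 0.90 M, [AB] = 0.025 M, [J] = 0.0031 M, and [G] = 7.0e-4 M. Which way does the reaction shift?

(A₂ is a pure liquid — omitted from Qc.)
Qc = [AB]³ / ([G]²·[XY₂]²·[J]) = (0.025)³ / ((7.0e-4)²·(0.90)²·(0.0031)) = 13000
Qc = 13000 > Kc = 5400, so the reverse reaction proceeds.

toward reactants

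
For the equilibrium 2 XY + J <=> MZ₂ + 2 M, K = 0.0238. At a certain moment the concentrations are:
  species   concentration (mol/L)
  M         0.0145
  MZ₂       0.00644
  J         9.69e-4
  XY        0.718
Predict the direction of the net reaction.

in the forward direction

Q = [MZ₂]·[M]² / ([XY]²·[J]) = (0.00644)·(0.0145)² / ((0.718)²·(9.69e-4)) = 0.00271
Q = 0.00271 < K = 0.0238, so the forward reaction proceeds.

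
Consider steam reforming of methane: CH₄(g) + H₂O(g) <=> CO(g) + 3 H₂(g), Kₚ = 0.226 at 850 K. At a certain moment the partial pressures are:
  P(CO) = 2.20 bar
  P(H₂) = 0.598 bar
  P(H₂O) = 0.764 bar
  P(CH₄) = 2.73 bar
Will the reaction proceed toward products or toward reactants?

Qₚ = P(CO)·P(H₂)³ / (P(CH₄)·P(H₂O)) = (2.20)·(0.598)³ / ((2.73)·(0.764)) = 0.226
Qₚ = 0.226 = Kₚ, so the system is already at equilibrium.

neither direction; the system is at equilibrium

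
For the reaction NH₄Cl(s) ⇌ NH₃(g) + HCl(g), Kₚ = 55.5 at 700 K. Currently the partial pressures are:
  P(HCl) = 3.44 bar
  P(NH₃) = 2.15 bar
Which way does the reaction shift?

to the right

(NH₄Cl is a pure solid — omitted from Qₚ.)
Qₚ = P(NH₃)·P(HCl) = (2.15)·(3.44) = 7.40
Qₚ = 7.40 < Kₚ = 55.5, so the forward reaction proceeds.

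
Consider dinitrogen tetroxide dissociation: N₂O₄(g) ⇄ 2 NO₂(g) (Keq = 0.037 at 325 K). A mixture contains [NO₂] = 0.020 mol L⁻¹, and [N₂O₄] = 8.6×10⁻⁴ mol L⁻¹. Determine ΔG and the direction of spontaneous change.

Q = [NO₂]² / [N₂O₄] = (0.020)² / (8.6×10⁻⁴) = 0.465
ΔG = RT ln(Q/Keq) = (8.314 J mol⁻¹ K⁻¹)(325 K) × ln(0.465/0.037)
   = (2.702 kJ/mol)(2.531) = 6.84 kJ/mol
ΔG > 0, so the forward reaction is non-spontaneous (proceeds in reverse).

ΔG = 6.84 kJ/mol; the forward reaction is non-spontaneous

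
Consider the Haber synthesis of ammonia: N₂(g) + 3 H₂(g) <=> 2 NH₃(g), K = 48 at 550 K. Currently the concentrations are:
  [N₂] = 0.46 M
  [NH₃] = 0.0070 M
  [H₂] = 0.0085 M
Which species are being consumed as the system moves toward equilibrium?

Q = [NH₃]² / ([N₂]·[H₂]³) = (0.0070)² / ((0.46)·(0.0085)³) = 170
Q = 170 > K = 48: net reverse reaction.

NH₃ (products)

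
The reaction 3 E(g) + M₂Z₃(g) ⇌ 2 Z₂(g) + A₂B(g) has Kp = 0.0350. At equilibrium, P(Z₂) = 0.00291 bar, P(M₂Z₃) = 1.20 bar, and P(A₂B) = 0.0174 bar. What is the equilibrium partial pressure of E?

At equilibrium, Kp = P(Z₂)²·P(A₂B) / (P(E)³·P(M₂Z₃)) = 0.0350.
(0.00291)²·(0.0174) / ((P(E))³·(1.20)) = 0.0350
P(E)³ = 3.51×10⁻⁶ ⇒ P(E) = 0.0152 bar

P(E) = 0.0152 bar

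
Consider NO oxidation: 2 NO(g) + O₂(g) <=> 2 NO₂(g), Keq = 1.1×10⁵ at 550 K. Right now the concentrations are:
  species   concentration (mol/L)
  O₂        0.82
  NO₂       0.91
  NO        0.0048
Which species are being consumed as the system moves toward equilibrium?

NO, O₂ (reactants)

Q = [NO₂]² / ([NO]²·[O₂]) = (0.91)² / ((0.0048)²·(0.82)) = 44000
Q = 44000 < Keq = 1.1×10⁵: net forward reaction.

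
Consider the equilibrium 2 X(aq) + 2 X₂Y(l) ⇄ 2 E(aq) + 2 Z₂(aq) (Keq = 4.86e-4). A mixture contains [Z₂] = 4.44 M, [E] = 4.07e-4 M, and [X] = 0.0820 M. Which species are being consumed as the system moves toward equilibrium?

(X₂Y is a pure liquid — omitted from Q.)
Q = [E]²·[Z₂]² / [X]² = (4.07e-4)²·(4.44)² / (0.0820)² = 4.86e-4
Q = 4.86e-4 = Keq; the system is at equilibrium.

none (at equilibrium)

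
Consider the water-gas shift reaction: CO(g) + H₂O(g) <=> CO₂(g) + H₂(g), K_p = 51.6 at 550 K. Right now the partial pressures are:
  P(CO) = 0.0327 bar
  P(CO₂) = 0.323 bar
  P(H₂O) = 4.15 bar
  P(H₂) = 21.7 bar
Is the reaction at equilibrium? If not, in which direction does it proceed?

no net change (already at equilibrium)

Q_p = P(CO₂)·P(H₂) / (P(CO)·P(H₂O)) = (0.323)·(21.7) / ((0.0327)·(4.15)) = 51.6
Q_p = 51.6 = K_p, so the system is already at equilibrium.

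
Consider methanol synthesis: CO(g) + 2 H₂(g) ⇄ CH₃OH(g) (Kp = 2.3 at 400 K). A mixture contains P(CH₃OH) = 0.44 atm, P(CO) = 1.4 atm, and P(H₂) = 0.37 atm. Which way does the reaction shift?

Qp = P(CH₃OH) / (P(CO)·P(H₂)²) = (0.44) / ((1.4)·(0.37)²) = 2.3
Qp = 2.3 = Kp, so the system is already at equilibrium.

at equilibrium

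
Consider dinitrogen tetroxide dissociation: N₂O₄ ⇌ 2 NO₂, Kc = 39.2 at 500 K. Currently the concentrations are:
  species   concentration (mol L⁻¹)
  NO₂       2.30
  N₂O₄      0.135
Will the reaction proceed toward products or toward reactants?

Qc = [NO₂]² / [N₂O₄] = (2.30)² / (0.135) = 39.2
Qc = 39.2 = Kc, so the system is already at equilibrium.

no net change (already at equilibrium)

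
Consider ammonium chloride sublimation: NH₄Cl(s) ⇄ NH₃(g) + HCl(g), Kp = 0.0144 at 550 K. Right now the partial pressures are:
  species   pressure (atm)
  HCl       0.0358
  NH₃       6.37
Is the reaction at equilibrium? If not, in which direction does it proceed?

toward reactants

(NH₄Cl is a pure solid — omitted from Qp.)
Qp = P(NH₃)·P(HCl) = (6.37)·(0.0358) = 0.228
Qp = 0.228 > Kp = 0.0144, so the reverse reaction proceeds.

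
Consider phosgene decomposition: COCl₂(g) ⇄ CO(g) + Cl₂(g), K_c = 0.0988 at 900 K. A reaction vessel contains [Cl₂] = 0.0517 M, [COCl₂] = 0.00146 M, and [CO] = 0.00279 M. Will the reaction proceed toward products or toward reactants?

neither direction; the system is at equilibrium

Q_c = [CO]·[Cl₂] / [COCl₂] = (0.00279)·(0.0517) / (0.00146) = 0.0988
Q_c = 0.0988 = K_c, so the system is already at equilibrium.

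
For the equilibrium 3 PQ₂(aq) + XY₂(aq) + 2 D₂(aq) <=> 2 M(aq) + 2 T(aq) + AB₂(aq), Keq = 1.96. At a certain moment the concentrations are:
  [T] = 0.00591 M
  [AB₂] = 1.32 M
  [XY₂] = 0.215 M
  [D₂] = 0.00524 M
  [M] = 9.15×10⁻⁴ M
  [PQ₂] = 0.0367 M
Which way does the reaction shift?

in the forward direction

Q = [M]²·[T]²·[AB₂] / ([PQ₂]³·[XY₂]·[D₂]²) = (9.15×10⁻⁴)²·(0.00591)²·(1.32) / ((0.0367)³·(0.215)·(0.00524)²) = 0.132
Q = 0.132 < Keq = 1.96, so the forward reaction proceeds.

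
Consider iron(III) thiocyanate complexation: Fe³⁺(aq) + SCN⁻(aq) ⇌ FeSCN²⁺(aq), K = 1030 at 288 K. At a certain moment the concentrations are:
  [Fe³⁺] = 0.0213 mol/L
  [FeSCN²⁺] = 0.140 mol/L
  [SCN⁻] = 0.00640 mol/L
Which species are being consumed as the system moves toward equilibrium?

Q = [FeSCN²⁺] / ([Fe³⁺]·[SCN⁻]) = (0.140) / ((0.0213)·(0.00640)) = 1030
Q = 1030 = K; the system is at equilibrium.

none (at equilibrium)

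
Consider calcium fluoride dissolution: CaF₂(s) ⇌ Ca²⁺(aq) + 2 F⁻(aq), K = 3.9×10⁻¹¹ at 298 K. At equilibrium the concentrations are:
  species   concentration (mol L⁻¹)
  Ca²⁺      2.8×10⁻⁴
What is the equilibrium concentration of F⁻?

[F⁻] = 3.7×10⁻⁴ mol L⁻¹

(CaF₂ is a pure solid — omitted from K.)
At equilibrium, K = [Ca²⁺]·[F⁻]² = 3.9×10⁻¹¹.
(2.8×10⁻⁴)·([F⁻])² = 3.9×10⁻¹¹
[F⁻]² = 1.39×10⁻⁷ ⇒ [F⁻] = 3.7×10⁻⁴ mol L⁻¹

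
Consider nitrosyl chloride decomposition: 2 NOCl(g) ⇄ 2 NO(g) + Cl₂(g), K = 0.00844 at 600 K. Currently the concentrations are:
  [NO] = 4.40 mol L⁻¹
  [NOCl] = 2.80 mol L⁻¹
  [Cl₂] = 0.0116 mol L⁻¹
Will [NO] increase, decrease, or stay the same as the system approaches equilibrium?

decrease

Q = [NO]²·[Cl₂] / [NOCl]² = (4.40)²·(0.0116) / (2.80)² = 0.0286
Q = 0.0286 > K = 0.00844: net reverse reaction.
NO is a product, so it decreases.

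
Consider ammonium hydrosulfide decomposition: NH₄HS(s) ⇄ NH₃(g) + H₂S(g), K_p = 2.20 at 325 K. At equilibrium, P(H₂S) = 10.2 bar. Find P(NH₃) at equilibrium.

P(NH₃) = 0.216 bar

(NH₄HS is a pure solid — omitted from K_p.)
At equilibrium, K_p = P(NH₃)·P(H₂S) = 2.20.
(P(NH₃))·(10.2) = 2.20
P(NH₃) = 0.216 bar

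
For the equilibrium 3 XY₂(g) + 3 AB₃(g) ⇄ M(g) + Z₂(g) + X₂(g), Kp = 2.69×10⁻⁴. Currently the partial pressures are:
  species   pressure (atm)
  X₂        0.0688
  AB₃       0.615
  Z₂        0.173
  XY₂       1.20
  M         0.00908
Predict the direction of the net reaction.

Qp = P(M)·P(Z₂)·P(X₂) / (P(XY₂)³·P(AB₃)³) = (0.00908)·(0.173)·(0.0688) / ((1.20)³·(0.615)³) = 2.69×10⁻⁴
Qp = 2.69×10⁻⁴ = Kp, so the system is already at equilibrium.

no net change (already at equilibrium)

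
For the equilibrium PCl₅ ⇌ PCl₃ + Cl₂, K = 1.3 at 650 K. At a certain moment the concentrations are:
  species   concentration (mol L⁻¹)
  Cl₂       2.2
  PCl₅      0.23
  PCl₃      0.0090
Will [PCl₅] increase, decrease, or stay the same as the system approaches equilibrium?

decrease

Q = [PCl₃]·[Cl₂] / [PCl₅] = (0.0090)·(2.2) / (0.23) = 0.086
Q = 0.086 < K = 1.3: net forward reaction.
PCl₅ is a reactant, so it decreases.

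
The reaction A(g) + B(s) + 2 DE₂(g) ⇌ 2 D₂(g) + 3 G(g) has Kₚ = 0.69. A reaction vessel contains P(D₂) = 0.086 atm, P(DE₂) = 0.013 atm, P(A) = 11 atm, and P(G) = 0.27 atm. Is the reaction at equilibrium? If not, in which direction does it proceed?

(B is a pure solid — omitted from Qₚ.)
Qₚ = P(D₂)²·P(G)³ / (P(A)·P(DE₂)²) = (0.086)²·(0.27)³ / ((11)·(0.013)²) = 0.078
Qₚ = 0.078 < Kₚ = 0.69, so the forward reaction proceeds.

toward products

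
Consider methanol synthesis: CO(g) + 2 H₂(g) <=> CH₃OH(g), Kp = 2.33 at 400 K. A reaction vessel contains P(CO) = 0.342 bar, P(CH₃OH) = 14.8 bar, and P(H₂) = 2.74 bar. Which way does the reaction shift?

Qp = P(CH₃OH) / (P(CO)·P(H₂)²) = (14.8) / ((0.342)·(2.74)²) = 5.76
Qp = 5.76 > Kp = 2.33, so the reverse reaction proceeds.

reverse (toward reactants)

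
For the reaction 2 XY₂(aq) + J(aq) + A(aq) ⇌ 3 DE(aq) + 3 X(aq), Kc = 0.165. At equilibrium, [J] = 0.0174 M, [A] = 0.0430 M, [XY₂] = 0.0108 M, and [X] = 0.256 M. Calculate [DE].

[DE] = 0.00950 M

At equilibrium, Kc = [DE]³·[X]³ / ([XY₂]²·[J]·[A]) = 0.165.
([DE])³·(0.256)³ / ((0.0108)²·(0.0174)·(0.0430)) = 0.165
[DE]³ = 8.58×10⁻⁷ ⇒ [DE] = 0.00950 M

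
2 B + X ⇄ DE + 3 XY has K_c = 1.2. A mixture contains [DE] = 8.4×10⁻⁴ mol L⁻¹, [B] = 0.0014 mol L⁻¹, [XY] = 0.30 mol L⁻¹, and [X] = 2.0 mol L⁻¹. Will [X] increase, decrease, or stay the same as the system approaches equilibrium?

increase

Q_c = [DE]·[XY]³ / ([B]²·[X]) = (8.4×10⁻⁴)·(0.30)³ / ((0.0014)²·(2.0)) = 5.8
Q_c = 5.8 > K_c = 1.2: net reverse reaction.
X is a reactant, so it increases.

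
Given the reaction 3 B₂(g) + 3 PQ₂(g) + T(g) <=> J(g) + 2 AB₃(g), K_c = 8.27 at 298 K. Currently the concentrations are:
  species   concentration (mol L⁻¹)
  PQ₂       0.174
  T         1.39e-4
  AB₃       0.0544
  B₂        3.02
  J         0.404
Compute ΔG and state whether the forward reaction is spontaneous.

Q_c = [J]·[AB₃]² / ([B₂]³·[PQ₂]³·[T]) = (0.404)·(0.0544)² / ((3.02)³·(0.174)³·(1.39e-4)) = 59.3
ΔG = RT ln(Q_c/K_c) = (8.314 J mol⁻¹ K⁻¹)(298 K) × ln(59.3/8.27)
   = (2.478 kJ/mol)(1.970) = 4.88 kJ/mol
ΔG > 0, so the forward reaction is non-spontaneous (proceeds in reverse).

ΔG = 4.88 kJ/mol; the forward reaction is non-spontaneous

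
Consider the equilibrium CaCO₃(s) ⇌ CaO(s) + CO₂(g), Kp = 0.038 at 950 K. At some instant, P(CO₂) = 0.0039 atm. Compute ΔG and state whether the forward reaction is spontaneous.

(CaCO₃, CaO are pure solids — omitted from Qp.)
Qp = P(CO₂) = 0.00390
ΔG = RT ln(Qp/Kp) = (8.314 J mol⁻¹ K⁻¹)(950 K) × ln(0.00390/0.038)
   = (7.898 kJ/mol)(-2.277) = -18.0 kJ/mol
ΔG < 0, so the forward reaction is spontaneous (proceeds forward).

ΔG = -18.0 kJ/mol; the forward reaction is spontaneous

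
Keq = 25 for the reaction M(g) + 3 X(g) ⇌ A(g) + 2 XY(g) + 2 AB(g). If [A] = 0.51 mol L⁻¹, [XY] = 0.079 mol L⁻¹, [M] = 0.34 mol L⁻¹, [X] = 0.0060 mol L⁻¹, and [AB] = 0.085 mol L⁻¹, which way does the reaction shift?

to the left

Q = [A]·[XY]²·[AB]² / ([M]·[X]³) = (0.51)·(0.079)²·(0.085)² / ((0.34)·(0.0060)³) = 310
Q = 310 > Keq = 25, so the reverse reaction proceeds.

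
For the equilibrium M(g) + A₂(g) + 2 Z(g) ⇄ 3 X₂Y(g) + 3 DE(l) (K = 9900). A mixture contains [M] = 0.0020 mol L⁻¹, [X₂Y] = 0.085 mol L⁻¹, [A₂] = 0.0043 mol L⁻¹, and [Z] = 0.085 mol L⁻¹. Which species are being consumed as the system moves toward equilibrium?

(DE is a pure liquid — omitted from Q.)
Q = [X₂Y]³ / ([M]·[A₂]·[Z]²) = (0.085)³ / ((0.0020)·(0.0043)·(0.085)²) = 9900
Q = 9900 = K; the system is at equilibrium.

none (at equilibrium)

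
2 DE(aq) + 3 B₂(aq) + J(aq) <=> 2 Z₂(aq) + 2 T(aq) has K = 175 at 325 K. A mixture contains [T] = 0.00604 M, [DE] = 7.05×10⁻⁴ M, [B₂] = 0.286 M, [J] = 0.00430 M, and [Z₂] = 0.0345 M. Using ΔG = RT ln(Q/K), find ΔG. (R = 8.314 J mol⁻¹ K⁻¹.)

ΔG = 4.33 kJ/mol

Q = [Z₂]²·[T]² / ([DE]²·[B₂]³·[J]) = (0.0345)²·(0.00604)² / ((7.05×10⁻⁴)²·(0.286)³·(0.00430)) = 868
ΔG = RT ln(Q/K) = (8.314 J mol⁻¹ K⁻¹)(325 K) × ln(868/175)
   = (2.702 kJ/mol)(1.601) = 4.33 kJ/mol
ΔG > 0, so the forward reaction is non-spontaneous (proceeds in reverse).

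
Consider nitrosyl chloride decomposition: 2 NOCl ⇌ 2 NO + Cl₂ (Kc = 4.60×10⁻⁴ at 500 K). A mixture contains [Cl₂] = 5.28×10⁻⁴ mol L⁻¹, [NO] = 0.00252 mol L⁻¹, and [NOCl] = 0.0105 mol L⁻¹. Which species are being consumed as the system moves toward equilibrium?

Qc = [NO]²·[Cl₂] / [NOCl]² = (0.00252)²·(5.28×10⁻⁴) / (0.0105)² = 3.04×10⁻⁵
Qc = 3.04×10⁻⁵ < Kc = 4.60×10⁻⁴: net forward reaction.

NOCl (reactants)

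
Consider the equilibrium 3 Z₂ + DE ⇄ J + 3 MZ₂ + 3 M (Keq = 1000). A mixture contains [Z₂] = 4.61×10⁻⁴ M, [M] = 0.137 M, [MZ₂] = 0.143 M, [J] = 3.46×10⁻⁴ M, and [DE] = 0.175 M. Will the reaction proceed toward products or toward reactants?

Q = [J]·[MZ₂]³·[M]³ / ([Z₂]³·[DE]) = (3.46×10⁻⁴)·(0.143)³·(0.137)³ / ((4.61×10⁻⁴)³·(0.175)) = 152
Q = 152 < Keq = 1000, so the forward reaction proceeds.

toward products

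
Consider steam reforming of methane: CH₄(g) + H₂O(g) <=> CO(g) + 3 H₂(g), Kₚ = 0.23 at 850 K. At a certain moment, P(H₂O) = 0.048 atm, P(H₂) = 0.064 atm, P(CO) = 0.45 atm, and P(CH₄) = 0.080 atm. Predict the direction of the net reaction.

Qₚ = P(CO)·P(H₂)³ / (P(CH₄)·P(H₂O)) = (0.45)·(0.064)³ / ((0.080)·(0.048)) = 0.031
Qₚ = 0.031 < Kₚ = 0.23, so the forward reaction proceeds.

forward (toward products)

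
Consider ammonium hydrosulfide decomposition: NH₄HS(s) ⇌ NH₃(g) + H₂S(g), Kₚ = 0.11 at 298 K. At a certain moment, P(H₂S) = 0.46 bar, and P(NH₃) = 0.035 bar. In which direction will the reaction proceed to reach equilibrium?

toward products

(NH₄HS is a pure solid — omitted from Qₚ.)
Qₚ = P(NH₃)·P(H₂S) = (0.035)·(0.46) = 0.016
Qₚ = 0.016 < Kₚ = 0.11, so the forward reaction proceeds.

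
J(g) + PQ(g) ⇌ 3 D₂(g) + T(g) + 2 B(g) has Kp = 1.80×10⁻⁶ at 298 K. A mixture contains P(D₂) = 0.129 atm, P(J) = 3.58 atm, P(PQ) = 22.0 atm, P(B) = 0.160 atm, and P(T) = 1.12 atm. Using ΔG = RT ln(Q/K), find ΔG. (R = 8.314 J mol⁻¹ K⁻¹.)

Qp = P(D₂)³·P(T)·P(B)² / (P(J)·P(PQ)) = (0.129)³·(1.12)·(0.160)² / ((3.58)·(22.0)) = 7.81×10⁻⁷
ΔG = RT ln(Qp/Kp) = (8.314 J mol⁻¹ K⁻¹)(298 K) × ln(7.81×10⁻⁷/1.80×10⁻⁶)
   = (2.478 kJ/mol)(-0.8350) = -2.07 kJ/mol
ΔG < 0, so the forward reaction is spontaneous (proceeds forward).

ΔG = -2.07 kJ/mol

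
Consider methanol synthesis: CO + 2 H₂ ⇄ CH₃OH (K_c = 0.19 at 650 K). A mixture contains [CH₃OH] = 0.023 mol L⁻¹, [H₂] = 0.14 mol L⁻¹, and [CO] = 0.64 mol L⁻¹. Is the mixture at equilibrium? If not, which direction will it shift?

Q_c = [CH₃OH] / ([CO]·[H₂]²) = (0.023) / ((0.64)·(0.14)²) = 1.8
Q_c = 1.8 > K_c = 0.19: net reverse reaction.

no; Q > K, reaction proceeds in reverse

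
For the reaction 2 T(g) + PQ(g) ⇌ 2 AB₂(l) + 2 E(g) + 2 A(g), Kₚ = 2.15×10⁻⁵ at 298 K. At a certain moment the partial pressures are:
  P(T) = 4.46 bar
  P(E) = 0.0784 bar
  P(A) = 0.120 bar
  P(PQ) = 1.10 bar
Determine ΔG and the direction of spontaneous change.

ΔG = -4.14 kJ/mol; the forward reaction is spontaneous

(AB₂ is a pure liquid — omitted from Qₚ.)
Qₚ = P(E)²·P(A)² / (P(T)²·P(PQ)) = (0.0784)²·(0.120)² / ((4.46)²·(1.10)) = 4.05×10⁻⁶
ΔG = RT ln(Qₚ/Kₚ) = (8.314 J mol⁻¹ K⁻¹)(298 K) × ln(4.05×10⁻⁶/2.15×10⁻⁵)
   = (2.478 kJ/mol)(-1.669) = -4.14 kJ/mol
ΔG < 0, so the forward reaction is spontaneous (proceeds forward).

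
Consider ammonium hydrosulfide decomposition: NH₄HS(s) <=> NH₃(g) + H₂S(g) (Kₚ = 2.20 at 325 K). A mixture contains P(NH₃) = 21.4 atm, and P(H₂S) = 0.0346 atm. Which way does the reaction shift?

in the forward direction

(NH₄HS is a pure solid — omitted from Qₚ.)
Qₚ = P(NH₃)·P(H₂S) = (21.4)·(0.0346) = 0.740
Qₚ = 0.740 < Kₚ = 2.20, so the forward reaction proceeds.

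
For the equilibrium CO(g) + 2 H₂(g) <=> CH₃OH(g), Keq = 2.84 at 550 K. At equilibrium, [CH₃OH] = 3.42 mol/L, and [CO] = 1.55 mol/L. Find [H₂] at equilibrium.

At equilibrium, Keq = [CH₃OH] / ([CO]·[H₂]²) = 2.84.
(3.42) / ((1.55)·([H₂])²) = 2.84
[H₂]² = 0.777 ⇒ [H₂] = 0.881 mol/L

[H₂] = 0.881 mol/L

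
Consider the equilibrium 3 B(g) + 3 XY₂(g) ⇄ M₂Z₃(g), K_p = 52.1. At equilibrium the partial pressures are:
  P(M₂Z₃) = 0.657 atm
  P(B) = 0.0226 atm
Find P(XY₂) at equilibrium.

At equilibrium, K_p = P(M₂Z₃) / (P(B)³·P(XY₂)³) = 52.1.
(0.657) / ((0.0226)³·(P(XY₂))³) = 52.1
P(XY₂)³ = 1090 ⇒ P(XY₂) = 10.3 atm

P(XY₂) = 10.3 atm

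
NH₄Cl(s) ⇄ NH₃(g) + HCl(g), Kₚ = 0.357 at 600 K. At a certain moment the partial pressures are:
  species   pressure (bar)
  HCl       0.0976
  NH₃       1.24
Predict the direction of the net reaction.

in the forward direction

(NH₄Cl is a pure solid — omitted from Qₚ.)
Qₚ = P(NH₃)·P(HCl) = (1.24)·(0.0976) = 0.121
Qₚ = 0.121 < Kₚ = 0.357, so the forward reaction proceeds.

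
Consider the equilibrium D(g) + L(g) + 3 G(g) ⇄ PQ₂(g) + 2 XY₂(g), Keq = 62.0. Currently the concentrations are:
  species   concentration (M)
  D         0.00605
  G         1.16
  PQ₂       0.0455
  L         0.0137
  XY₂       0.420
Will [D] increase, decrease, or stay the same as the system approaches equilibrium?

Q = [PQ₂]·[XY₂]² / ([D]·[L]·[G]³) = (0.0455)·(0.420)² / ((0.00605)·(0.0137)·(1.16)³) = 62.0
Q = 62.0 = Keq; the system is at equilibrium.

stay the same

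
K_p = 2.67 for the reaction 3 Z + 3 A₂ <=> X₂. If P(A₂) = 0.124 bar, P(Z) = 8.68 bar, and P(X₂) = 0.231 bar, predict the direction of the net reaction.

Q_p = P(X₂) / (P(Z)³·P(A₂)³) = (0.231) / ((8.68)³·(0.124)³) = 0.185
Q_p = 0.185 < K_p = 2.67, so the forward reaction proceeds.

in the forward direction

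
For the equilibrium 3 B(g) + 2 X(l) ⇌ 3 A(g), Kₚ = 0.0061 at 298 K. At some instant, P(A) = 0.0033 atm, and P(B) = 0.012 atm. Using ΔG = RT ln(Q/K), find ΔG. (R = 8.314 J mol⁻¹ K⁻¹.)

ΔG = 3.04 kJ/mol

(X is a pure liquid — omitted from Qₚ.)
Qₚ = P(A)³ / P(B)³ = (0.0033)³ / (0.012)³ = 0.0208
ΔG = RT ln(Qₚ/Kₚ) = (8.314 J mol⁻¹ K⁻¹)(298 K) × ln(0.0208/0.0061)
   = (2.478 kJ/mol)(1.227) = 3.04 kJ/mol
ΔG > 0, so the forward reaction is non-spontaneous (proceeds in reverse).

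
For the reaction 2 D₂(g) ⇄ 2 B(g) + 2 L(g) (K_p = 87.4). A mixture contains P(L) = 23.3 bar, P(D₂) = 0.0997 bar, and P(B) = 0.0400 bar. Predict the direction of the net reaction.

no net change (already at equilibrium)

Q_p = P(B)²·P(L)² / P(D₂)² = (0.0400)²·(23.3)² / (0.0997)² = 87.4
Q_p = 87.4 = K_p, so the system is already at equilibrium.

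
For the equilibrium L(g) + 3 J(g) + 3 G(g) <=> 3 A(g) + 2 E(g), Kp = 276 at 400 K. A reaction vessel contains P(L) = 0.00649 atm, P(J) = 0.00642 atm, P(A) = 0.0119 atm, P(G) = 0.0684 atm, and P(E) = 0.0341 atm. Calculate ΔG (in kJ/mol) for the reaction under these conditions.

Qp = P(A)³·P(E)² / (P(L)·P(J)³·P(G)³) = (0.0119)³·(0.0341)² / ((0.00649)·(0.00642)³·(0.0684)³) = 3570
ΔG = RT ln(Qp/Kp) = (8.314 J mol⁻¹ K⁻¹)(400 K) × ln(3570/276)
   = (3.326 kJ/mol)(2.560) = 8.51 kJ/mol
ΔG > 0, so the forward reaction is non-spontaneous (proceeds in reverse).

ΔG = 8.51 kJ/mol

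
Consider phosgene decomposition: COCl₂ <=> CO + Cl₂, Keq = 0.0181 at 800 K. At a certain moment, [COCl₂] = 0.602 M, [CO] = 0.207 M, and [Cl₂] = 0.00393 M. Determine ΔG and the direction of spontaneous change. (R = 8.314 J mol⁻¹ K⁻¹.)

ΔG = -17.3 kJ/mol; the forward reaction is spontaneous

Q = [CO]·[Cl₂] / [COCl₂] = (0.207)·(0.00393) / (0.602) = 0.00135
ΔG = RT ln(Q/Keq) = (8.314 J mol⁻¹ K⁻¹)(800 K) × ln(0.00135/0.0181)
   = (6.651 kJ/mol)(-2.596) = -17.3 kJ/mol
ΔG < 0, so the forward reaction is spontaneous (proceeds forward).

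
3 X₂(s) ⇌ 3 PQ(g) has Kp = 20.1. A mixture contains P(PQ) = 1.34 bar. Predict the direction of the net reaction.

to the right

(X₂ is a pure solid — omitted from Qp.)
Qp = P(PQ)³ = (1.34)³ = 2.41
Qp = 2.41 < Kp = 20.1, so the forward reaction proceeds.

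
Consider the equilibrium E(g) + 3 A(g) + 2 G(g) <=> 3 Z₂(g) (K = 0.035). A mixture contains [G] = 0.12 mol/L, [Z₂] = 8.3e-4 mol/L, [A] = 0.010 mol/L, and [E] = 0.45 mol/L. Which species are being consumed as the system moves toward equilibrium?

Z₂ (products)

Q = [Z₂]³ / ([E]·[A]³·[G]²) = (8.3e-4)³ / ((0.45)·(0.010)³·(0.12)²) = 0.088
Q = 0.088 > K = 0.035: net reverse reaction.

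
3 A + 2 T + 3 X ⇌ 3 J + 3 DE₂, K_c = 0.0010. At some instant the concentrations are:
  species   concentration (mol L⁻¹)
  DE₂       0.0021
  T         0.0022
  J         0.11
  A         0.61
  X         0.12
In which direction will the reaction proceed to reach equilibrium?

Q_c = [J]³·[DE₂]³ / ([A]³·[T]²·[X]³) = (0.11)³·(0.0021)³ / ((0.61)³·(0.0022)²·(0.12)³) = 0.0065
Q_c = 0.0065 > K_c = 0.0010, so the reverse reaction proceeds.

in the reverse direction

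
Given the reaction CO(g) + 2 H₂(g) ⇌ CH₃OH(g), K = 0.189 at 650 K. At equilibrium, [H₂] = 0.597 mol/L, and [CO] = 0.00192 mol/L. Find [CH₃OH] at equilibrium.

At equilibrium, K = [CH₃OH] / ([CO]·[H₂]²) = 0.189.
([CH₃OH]) / ((0.00192)·(0.597)²) = 0.189
[CH₃OH] = 1.29×10⁻⁴ mol/L

[CH₃OH] = 1.29×10⁻⁴ mol/L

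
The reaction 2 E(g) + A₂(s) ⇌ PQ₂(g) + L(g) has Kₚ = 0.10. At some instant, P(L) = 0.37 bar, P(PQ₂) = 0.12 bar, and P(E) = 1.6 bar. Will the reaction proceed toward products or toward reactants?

(A₂ is a pure solid — omitted from Qₚ.)
Qₚ = P(PQ₂)·P(L) / P(E)² = (0.12)·(0.37) / (1.6)² = 0.017
Qₚ = 0.017 < Kₚ = 0.10, so the forward reaction proceeds.

forward (toward products)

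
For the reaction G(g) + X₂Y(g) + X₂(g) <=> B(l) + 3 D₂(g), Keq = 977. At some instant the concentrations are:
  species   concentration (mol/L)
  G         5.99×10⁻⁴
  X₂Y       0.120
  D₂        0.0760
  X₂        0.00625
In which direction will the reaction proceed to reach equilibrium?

neither direction; the system is at equilibrium

(B is a pure liquid — omitted from Q.)
Q = [D₂]³ / ([G]·[X₂Y]·[X₂]) = (0.0760)³ / ((5.99×10⁻⁴)·(0.120)·(0.00625)) = 977
Q = 977 = Keq, so the system is already at equilibrium.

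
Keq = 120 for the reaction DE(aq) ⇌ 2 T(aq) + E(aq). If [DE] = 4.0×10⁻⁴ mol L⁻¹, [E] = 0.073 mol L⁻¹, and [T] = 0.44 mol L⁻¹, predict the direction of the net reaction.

in the forward direction

Q = [T]²·[E] / [DE] = (0.44)²·(0.073) / (4.0×10⁻⁴) = 35
Q = 35 < Keq = 120, so the forward reaction proceeds.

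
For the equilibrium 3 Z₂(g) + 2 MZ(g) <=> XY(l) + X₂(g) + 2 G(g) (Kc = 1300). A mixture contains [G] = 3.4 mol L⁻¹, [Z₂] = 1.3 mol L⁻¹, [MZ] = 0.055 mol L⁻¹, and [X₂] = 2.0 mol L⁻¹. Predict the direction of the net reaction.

(XY is a pure liquid — omitted from Qc.)
Qc = [X₂]·[G]² / ([Z₂]³·[MZ]²) = (2.0)·(3.4)² / ((1.3)³·(0.055)²) = 3500
Qc = 3500 > Kc = 1300, so the reverse reaction proceeds.

toward reactants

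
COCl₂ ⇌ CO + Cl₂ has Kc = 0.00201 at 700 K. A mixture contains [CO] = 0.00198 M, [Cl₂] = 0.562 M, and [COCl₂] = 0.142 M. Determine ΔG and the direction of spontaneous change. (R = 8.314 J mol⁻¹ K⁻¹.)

Qc = [CO]·[Cl₂] / [COCl₂] = (0.00198)·(0.562) / (0.142) = 0.00784
ΔG = RT ln(Qc/Kc) = (8.314 J mol⁻¹ K⁻¹)(700 K) × ln(0.00784/0.00201)
   = (5.820 kJ/mol)(1.361) = 7.92 kJ/mol
ΔG > 0, so the forward reaction is non-spontaneous (proceeds in reverse).

ΔG = 7.92 kJ/mol; the forward reaction is non-spontaneous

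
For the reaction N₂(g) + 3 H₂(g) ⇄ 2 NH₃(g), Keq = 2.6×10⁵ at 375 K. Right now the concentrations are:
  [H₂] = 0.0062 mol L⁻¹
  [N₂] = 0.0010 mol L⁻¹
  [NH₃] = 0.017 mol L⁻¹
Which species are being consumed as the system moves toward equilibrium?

Q = [NH₃]² / ([N₂]·[H₂]³) = (0.017)² / ((0.0010)·(0.0062)³) = 1.2×10⁶
Q = 1.2×10⁶ > Keq = 2.6×10⁵: net reverse reaction.

NH₃ (products)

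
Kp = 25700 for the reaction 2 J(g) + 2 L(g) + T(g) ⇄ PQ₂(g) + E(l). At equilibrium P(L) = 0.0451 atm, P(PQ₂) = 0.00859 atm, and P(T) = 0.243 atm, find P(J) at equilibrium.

(E is a pure liquid — omitted from Kp.)
At equilibrium, Kp = P(PQ₂) / (P(J)²·P(L)²·P(T)) = 25700.
(0.00859) / ((P(J))²·(0.0451)²·(0.243)) = 25700
P(J)² = 6.76e-4 ⇒ P(J) = 0.0260 atm

P(J) = 0.0260 atm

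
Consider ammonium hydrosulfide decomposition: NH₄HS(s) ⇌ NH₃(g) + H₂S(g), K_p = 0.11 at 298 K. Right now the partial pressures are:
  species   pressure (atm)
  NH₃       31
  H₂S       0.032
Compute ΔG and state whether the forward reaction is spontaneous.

ΔG = 5.45 kJ/mol; the forward reaction is non-spontaneous

(NH₄HS is a pure solid — omitted from Q_p.)
Q_p = P(NH₃)·P(H₂S) = (31)·(0.032) = 0.992
ΔG = RT ln(Q_p/K_p) = (8.314 J mol⁻¹ K⁻¹)(298 K) × ln(0.992/0.11)
   = (2.478 kJ/mol)(2.199) = 5.45 kJ/mol
ΔG > 0, so the forward reaction is non-spontaneous (proceeds in reverse).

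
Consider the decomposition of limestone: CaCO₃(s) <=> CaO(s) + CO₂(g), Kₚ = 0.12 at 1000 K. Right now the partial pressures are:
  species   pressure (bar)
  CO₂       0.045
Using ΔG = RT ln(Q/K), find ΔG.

(CaCO₃, CaO are pure solids — omitted from Qₚ.)
Qₚ = P(CO₂) = 0.0450
ΔG = RT ln(Qₚ/Kₚ) = (8.314 J mol⁻¹ K⁻¹)(1000 K) × ln(0.0450/0.12)
   = (8.314 kJ/mol)(-0.9808) = -8.15 kJ/mol
ΔG < 0, so the forward reaction is spontaneous (proceeds forward).

ΔG = -8.15 kJ/mol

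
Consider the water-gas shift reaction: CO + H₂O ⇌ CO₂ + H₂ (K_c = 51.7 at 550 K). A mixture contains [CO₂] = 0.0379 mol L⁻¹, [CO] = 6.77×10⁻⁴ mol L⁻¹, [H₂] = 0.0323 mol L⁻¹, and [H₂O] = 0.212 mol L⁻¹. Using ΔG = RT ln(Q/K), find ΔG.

Q_c = [CO₂]·[H₂] / ([CO]·[H₂O]) = (0.0379)·(0.0323) / ((6.77×10⁻⁴)·(0.212)) = 8.53
ΔG = RT ln(Q_c/K_c) = (8.314 J mol⁻¹ K⁻¹)(550 K) × ln(8.53/51.7)
   = (4.573 kJ/mol)(-1.802) = -8.24 kJ/mol
ΔG < 0, so the forward reaction is spontaneous (proceeds forward).

ΔG = -8.24 kJ/mol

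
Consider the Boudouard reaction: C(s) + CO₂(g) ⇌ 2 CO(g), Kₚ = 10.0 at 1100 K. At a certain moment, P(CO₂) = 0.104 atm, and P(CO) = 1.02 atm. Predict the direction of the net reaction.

at equilibrium

(C is a pure solid — omitted from Qₚ.)
Qₚ = P(CO)² / P(CO₂) = (1.02)² / (0.104) = 10.0
Qₚ = 10.0 = Kₚ, so the system is already at equilibrium.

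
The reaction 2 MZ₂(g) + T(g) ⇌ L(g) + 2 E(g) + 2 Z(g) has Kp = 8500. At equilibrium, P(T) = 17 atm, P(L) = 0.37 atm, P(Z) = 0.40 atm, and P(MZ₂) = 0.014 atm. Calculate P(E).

P(E) = 22 atm

At equilibrium, Kp = P(L)·P(E)²·P(Z)² / (P(MZ₂)²·P(T)) = 8500.
(0.37)·(P(E))²·(0.40)² / ((0.014)²·(17)) = 8500
P(E)² = 478 ⇒ P(E) = 22 atm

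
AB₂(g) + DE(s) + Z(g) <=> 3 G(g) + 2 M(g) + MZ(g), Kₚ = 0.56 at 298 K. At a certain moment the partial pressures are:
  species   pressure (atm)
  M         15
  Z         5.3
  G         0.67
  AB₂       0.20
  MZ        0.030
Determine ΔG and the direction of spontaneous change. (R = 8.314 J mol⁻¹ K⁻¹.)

ΔG = 3.05 kJ/mol; the forward reaction is non-spontaneous

(DE is a pure solid — omitted from Qₚ.)
Qₚ = P(G)³·P(M)²·P(MZ) / (P(AB₂)·P(Z)) = (0.67)³·(15)²·(0.030) / ((0.20)·(5.3)) = 1.92
ΔG = RT ln(Qₚ/Kₚ) = (8.314 J mol⁻¹ K⁻¹)(298 K) × ln(1.92/0.56)
   = (2.478 kJ/mol)(1.232) = 3.05 kJ/mol
ΔG > 0, so the forward reaction is non-spontaneous (proceeds in reverse).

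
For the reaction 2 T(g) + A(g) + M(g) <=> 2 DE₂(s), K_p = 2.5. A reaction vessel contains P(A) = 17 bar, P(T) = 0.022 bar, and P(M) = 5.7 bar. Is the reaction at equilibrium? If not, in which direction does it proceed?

(DE₂ is a pure solid — omitted from Q_p.)
Q_p = 1 / (P(T)²·P(A)·P(M)) = 1 / ((0.022)²·(17)·(5.7)) = 21
Q_p = 21 > K_p = 2.5, so the reverse reaction proceeds.

reverse (toward reactants)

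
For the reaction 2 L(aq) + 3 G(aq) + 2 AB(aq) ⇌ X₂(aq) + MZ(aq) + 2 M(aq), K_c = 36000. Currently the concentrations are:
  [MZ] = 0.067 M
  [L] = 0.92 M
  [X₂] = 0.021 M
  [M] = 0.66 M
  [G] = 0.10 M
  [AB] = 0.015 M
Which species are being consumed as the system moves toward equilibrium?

L, G, AB (reactants)

Q_c = [X₂]·[MZ]·[M]² / ([L]²·[G]³·[AB]²) = (0.021)·(0.067)·(0.66)² / ((0.92)²·(0.10)³·(0.015)²) = 3200
Q_c = 3200 < K_c = 36000: net forward reaction.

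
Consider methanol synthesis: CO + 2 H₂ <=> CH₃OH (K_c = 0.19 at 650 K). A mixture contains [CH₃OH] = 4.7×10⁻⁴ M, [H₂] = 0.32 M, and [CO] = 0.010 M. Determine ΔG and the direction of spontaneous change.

ΔG = 4.77 kJ/mol; the forward reaction is non-spontaneous

Q_c = [CH₃OH] / ([CO]·[H₂]²) = (4.7×10⁻⁴) / ((0.010)·(0.32)²) = 0.459
ΔG = RT ln(Q_c/K_c) = (8.314 J mol⁻¹ K⁻¹)(650 K) × ln(0.459/0.19)
   = (5.404 kJ/mol)(0.8820) = 4.77 kJ/mol
ΔG > 0, so the forward reaction is non-spontaneous (proceeds in reverse).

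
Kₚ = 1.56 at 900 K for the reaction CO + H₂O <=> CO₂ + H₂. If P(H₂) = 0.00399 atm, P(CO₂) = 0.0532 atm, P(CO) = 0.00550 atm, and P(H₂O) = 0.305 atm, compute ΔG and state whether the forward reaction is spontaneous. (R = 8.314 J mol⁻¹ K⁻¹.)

ΔG = -18.8 kJ/mol; the forward reaction is spontaneous

Qₚ = P(CO₂)·P(H₂) / (P(CO)·P(H₂O)) = (0.0532)·(0.00399) / ((0.00550)·(0.305)) = 0.127
ΔG = RT ln(Qₚ/Kₚ) = (8.314 J mol⁻¹ K⁻¹)(900 K) × ln(0.127/1.56)
   = (7.483 kJ/mol)(-2.508) = -18.8 kJ/mol
ΔG < 0, so the forward reaction is spontaneous (proceeds forward).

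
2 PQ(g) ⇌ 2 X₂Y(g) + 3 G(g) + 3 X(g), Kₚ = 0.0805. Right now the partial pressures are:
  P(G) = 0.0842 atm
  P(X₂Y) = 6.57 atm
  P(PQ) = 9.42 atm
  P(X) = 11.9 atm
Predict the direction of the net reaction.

reverse (toward reactants)

Qₚ = P(X₂Y)²·P(G)³·P(X)³ / P(PQ)² = (6.57)²·(0.0842)³·(11.9)³ / (9.42)² = 0.489
Qₚ = 0.489 > Kₚ = 0.0805, so the reverse reaction proceeds.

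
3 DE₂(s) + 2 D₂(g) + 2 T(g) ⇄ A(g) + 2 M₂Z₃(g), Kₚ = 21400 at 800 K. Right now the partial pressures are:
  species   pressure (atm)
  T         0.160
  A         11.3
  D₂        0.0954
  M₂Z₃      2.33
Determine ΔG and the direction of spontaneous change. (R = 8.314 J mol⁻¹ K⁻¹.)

(DE₂ is a pure solid — omitted from Qₚ.)
Qₚ = P(A)·P(M₂Z₃)² / (P(D₂)²·P(T)²) = (11.3)·(2.33)² / ((0.0954)²·(0.160)²) = 2.63×10⁵
ΔG = RT ln(Qₚ/Kₚ) = (8.314 J mol⁻¹ K⁻¹)(800 K) × ln(2.63×10⁵/21400)
   = (6.651 kJ/mol)(2.509) = 16.7 kJ/mol
ΔG > 0, so the forward reaction is non-spontaneous (proceeds in reverse).

ΔG = 16.7 kJ/mol; the forward reaction is non-spontaneous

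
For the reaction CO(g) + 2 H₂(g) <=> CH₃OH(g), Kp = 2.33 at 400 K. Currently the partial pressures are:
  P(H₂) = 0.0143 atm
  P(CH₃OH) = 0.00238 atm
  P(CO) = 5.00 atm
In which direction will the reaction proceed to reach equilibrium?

neither direction; the system is at equilibrium

Qp = P(CH₃OH) / (P(CO)·P(H₂)²) = (0.00238) / ((5.00)·(0.0143)²) = 2.33
Qp = 2.33 = Kp, so the system is already at equilibrium.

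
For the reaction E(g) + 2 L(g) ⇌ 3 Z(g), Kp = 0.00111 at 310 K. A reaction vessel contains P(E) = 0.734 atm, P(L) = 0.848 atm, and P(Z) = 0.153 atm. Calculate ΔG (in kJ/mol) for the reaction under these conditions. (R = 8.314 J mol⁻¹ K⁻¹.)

ΔG = 4.67 kJ/mol

Qp = P(Z)³ / (P(E)·P(L)²) = (0.153)³ / ((0.734)·(0.848)²) = 0.00679
ΔG = RT ln(Qp/Kp) = (8.314 J mol⁻¹ K⁻¹)(310 K) × ln(0.00679/0.00111)
   = (2.577 kJ/mol)(1.811) = 4.67 kJ/mol
ΔG > 0, so the forward reaction is non-spontaneous (proceeds in reverse).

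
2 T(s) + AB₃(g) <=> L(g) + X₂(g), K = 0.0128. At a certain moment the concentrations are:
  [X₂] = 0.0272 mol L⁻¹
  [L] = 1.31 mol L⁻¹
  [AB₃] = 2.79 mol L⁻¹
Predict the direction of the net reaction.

at equilibrium

(T is a pure solid — omitted from Q.)
Q = [L]·[X₂] / [AB₃] = (1.31)·(0.0272) / (2.79) = 0.0128
Q = 0.0128 = K, so the system is already at equilibrium.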